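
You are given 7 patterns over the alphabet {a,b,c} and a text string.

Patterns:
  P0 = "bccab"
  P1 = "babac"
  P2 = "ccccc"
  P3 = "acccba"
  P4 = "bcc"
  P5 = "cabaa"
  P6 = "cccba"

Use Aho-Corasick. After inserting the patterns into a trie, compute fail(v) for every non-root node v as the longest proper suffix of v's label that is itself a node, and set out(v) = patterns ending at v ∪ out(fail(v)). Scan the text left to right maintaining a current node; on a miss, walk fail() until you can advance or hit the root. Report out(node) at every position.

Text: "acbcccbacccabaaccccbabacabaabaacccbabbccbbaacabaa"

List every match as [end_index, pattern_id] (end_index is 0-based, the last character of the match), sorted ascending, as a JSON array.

Build automaton:
Trie nodes:
  0='ε' goto a→15 b→1 c→10
  1='b' goto a→6 c→2
  2='bc' goto c→3
  3='bcc' goto a→4  ←P4
  4='bcca' goto b→5
  5='bccab' goto ·  ←P0
  6='ba' goto b→7
  7='bab' goto a→8
  8='baba' goto c→9
  9='babac' goto ·  ←P1
  10='c' goto a→21 c→11
  11='cc' goto c→12
  12='ccc' goto b→25 c→13
  13='cccc' goto c→14
  14='ccccc' goto ·  ←P2
  15='a' goto c→16
  16='ac' goto c→17
  17='acc' goto c→18
  18='accc' goto b→19
  19='acccb' goto a→20
  20='acccba' goto ·  ←P3
  21='ca' goto b→22
  22='cab' goto a→23
  23='caba' goto a→24
  24='cabaa' goto ·  ←P5
  25='cccb' goto a→26
  26='cccba' goto ·  ←P6

Failure links (BFS by depth):
  fail(1) 'b': from fail(0)=0 chase 'b': 0 ⇒ 0;  out=∅∪out(0)=∅
  fail(10) 'c': from fail(0)=0 chase 'c': 0 ⇒ 0;  out=∅∪out(0)=∅
  fail(15) 'a': from fail(0)=0 chase 'a': 0 ⇒ 0;  out=∅∪out(0)=∅
  fail(2) 'bc': from fail(1)=0 chase 'c': 0 ⇒ 10;  out=∅∪out(10)=∅
  fail(6) 'ba': from fail(1)=0 chase 'a': 0 ⇒ 15;  out=∅∪out(15)=∅
  fail(11) 'cc': from fail(10)=0 chase 'c': 0 ⇒ 10;  out=∅∪out(10)=∅
  fail(16) 'ac': from fail(15)=0 chase 'c': 0 ⇒ 10;  out=∅∪out(10)=∅
  fail(21) 'ca': from fail(10)=0 chase 'a': 0 ⇒ 15;  out=∅∪out(15)=∅
  fail(3) 'bcc': from fail(2)=10 chase 'c': 10 ⇒ 11;  out={4}∪out(11)={4}
  fail(7) 'bab': from fail(6)=15 chase 'b': 15→0 ⇒ 1;  out=∅∪out(1)=∅
  fail(12) 'ccc': from fail(11)=10 chase 'c': 10 ⇒ 11;  out=∅∪out(11)=∅
  fail(17) 'acc': from fail(16)=10 chase 'c': 10 ⇒ 11;  out=∅∪out(11)=∅
  fail(22) 'cab': from fail(21)=15 chase 'b': 15→0 ⇒ 1;  out=∅∪out(1)=∅
  fail(4) 'bcca': from fail(3)=11 chase 'a': 11→10 ⇒ 21;  out=∅∪out(21)=∅
  fail(8) 'baba': from fail(7)=1 chase 'a': 1 ⇒ 6;  out=∅∪out(6)=∅
  fail(13) 'cccc': from fail(12)=11 chase 'c': 11 ⇒ 12;  out=∅∪out(12)=∅
  fail(18) 'accc': from fail(17)=11 chase 'c': 11 ⇒ 12;  out=∅∪out(12)=∅
  fail(23) 'caba': from fail(22)=1 chase 'a': 1 ⇒ 6;  out=∅∪out(6)=∅
  fail(25) 'cccb': from fail(12)=11 chase 'b': 11→10→0 ⇒ 1;  out=∅∪out(1)=∅
  fail(5) 'bccab': from fail(4)=21 chase 'b': 21 ⇒ 22;  out={0}∪out(22)={0}
  fail(9) 'babac': from fail(8)=6 chase 'c': 6→15 ⇒ 16;  out={1}∪out(16)={1}
  fail(14) 'ccccc': from fail(13)=12 chase 'c': 12 ⇒ 13;  out={2}∪out(13)={2}
  fail(19) 'acccb': from fail(18)=12 chase 'b': 12 ⇒ 25;  out=∅∪out(25)=∅
  fail(24) 'cabaa': from fail(23)=6 chase 'a': 6→15→0 ⇒ 15;  out={5}∪out(15)={5}
  fail(26) 'cccba': from fail(25)=1 chase 'a': 1 ⇒ 6;  out={6}∪out(6)={6}
  fail(20) 'acccba': from fail(19)=25 chase 'a': 25 ⇒ 26;  out={3}∪out(26)={3,6}

Run:
[0] read 'a'  n0⇒n15
[1] read 'c'  n15⇒n16
[2] read 'b'  n16⇒n1 ·f
[3] read 'c'  n1⇒n2
[4] read 'c'  n2⇒n3  emit P4@[2:4]
[5] read 'c'  n3⇒n12 ·f
[6] read 'b'  n12⇒n25
[7] read 'a'  n25⇒n26  emit P6@[3:7]
[8] read 'c'  n26⇒n16 ·f
[9] read 'c'  n16⇒n17
[10] read 'c'  n17⇒n18
[11] read 'a'  n18⇒n21 ·f
[12] read 'b'  n21⇒n22
[13] read 'a'  n22⇒n23
[14] read 'a'  n23⇒n24  emit P5@[10:14]
[15] read 'c'  n24⇒n16 ·f
[16] read 'c'  n16⇒n17
[17] read 'c'  n17⇒n18
[18] read 'c'  n18⇒n13 ·f
[19] read 'b'  n13⇒n25 ·f
[20] read 'a'  n25⇒n26  emit P6@[16:20]
[21] read 'b'  n26⇒n7 ·f
[22] read 'a'  n7⇒n8
[23] read 'c'  n8⇒n9  emit P1@[19:23]
[24] read 'a'  n9⇒n21 ·f
[25] read 'b'  n21⇒n22
[26] read 'a'  n22⇒n23
[27] read 'a'  n23⇒n24  emit P5@[23:27]
[28] read 'b'  n24⇒n1 ·f
[29] read 'a'  n1⇒n6
[30] read 'a'  n6⇒n15 ·f
[31] read 'c'  n15⇒n16
[32] read 'c'  n16⇒n17
[33] read 'c'  n17⇒n18
[34] read 'b'  n18⇒n19
[35] read 'a'  n19⇒n20  emit P3@[30:35],P6@[31:35]
[36] read 'b'  n20⇒n7 ·f
[37] read 'b'  n7⇒n1 ·f
[38] read 'c'  n1⇒n2
[39] read 'c'  n2⇒n3  emit P4@[37:39]
[40] read 'b'  n3⇒n1 ·f
[41] read 'b'  n1⇒n1 ·f
[42] read 'a'  n1⇒n6
[43] read 'a'  n6⇒n15 ·f
[44] read 'c'  n15⇒n16
[45] read 'a'  n16⇒n21 ·f
[46] read 'b'  n21⇒n22
[47] read 'a'  n22⇒n23
[48] read 'a'  n23⇒n24  emit P5@[44:48]

All matches (sorted): [[4,4],[7,6],[14,5],[20,6],[23,1],[27,5],[35,3],[35,6],[39,4],[48,5]]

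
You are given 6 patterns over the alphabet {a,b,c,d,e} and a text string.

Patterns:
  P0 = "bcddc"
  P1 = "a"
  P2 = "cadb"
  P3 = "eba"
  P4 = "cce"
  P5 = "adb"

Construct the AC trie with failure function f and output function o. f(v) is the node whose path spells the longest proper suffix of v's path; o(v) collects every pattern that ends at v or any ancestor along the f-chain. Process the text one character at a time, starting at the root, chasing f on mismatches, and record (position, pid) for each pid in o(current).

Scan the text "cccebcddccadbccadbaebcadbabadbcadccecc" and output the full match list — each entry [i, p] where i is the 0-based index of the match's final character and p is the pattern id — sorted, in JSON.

Construct AC machine:
Trie (insert patterns):
  n0 'ε': a→6 b→1 c→7 e→11
  n1 'b': c→2
  n2 'bc': d→3
  n3 'bcd': d→4
  n4 'bcdd': c→5
  n5 'bcddc': ·  ←P0
  n6 'a': d→16  ←P1
  n7 'c': a→8 c→14
  n8 'ca': d→9
  n9 'cad': b→10
  n10 'cadb': ·  ←P2
  n11 'e': b→12
  n12 'eb': a→13
  n13 'eba': ·  ←P3
  n14 'cc': e→15
  n15 'cce': ·  ←P4
  n16 'ad': b→17
  n17 'adb': ·  ←P5

Failure links (BFS by depth):
  fail(1) 'b': from fail(0)=0 chase 'b': 0 ⇒ 0;  out=∅∪out(0)=∅
  fail(6) 'a': from fail(0)=0 chase 'a': 0 ⇒ 0;  out={1}∪out(0)={1}
  fail(7) 'c': from fail(0)=0 chase 'c': 0 ⇒ 0;  out=∅∪out(0)=∅
  fail(11) 'e': from fail(0)=0 chase 'e': 0 ⇒ 0;  out=∅∪out(0)=∅
  fail(2) 'bc': from fail(1)=0 chase 'c': 0 ⇒ 7;  out=∅∪out(7)=∅
  fail(8) 'ca': from fail(7)=0 chase 'a': 0 ⇒ 6;  out=∅∪out(6)={1}
  fail(12) 'eb': from fail(11)=0 chase 'b': 0 ⇒ 1;  out=∅∪out(1)=∅
  fail(14) 'cc': from fail(7)=0 chase 'c': 0 ⇒ 7;  out=∅∪out(7)=∅
  fail(16) 'ad': from fail(6)=0 chase 'd': 0 ⇒ 0;  out=∅∪out(0)=∅
  fail(3) 'bcd': from fail(2)=7 chase 'd': 7→0 ⇒ 0;  out=∅∪out(0)=∅
  fail(9) 'cad': from fail(8)=6 chase 'd': 6 ⇒ 16;  out=∅∪out(16)=∅
  fail(13) 'eba': from fail(12)=1 chase 'a': 1→0 ⇒ 6;  out={3}∪out(6)={1,3}
  fail(15) 'cce': from fail(14)=7 chase 'e': 7→0 ⇒ 11;  out={4}∪out(11)={4}
  fail(17) 'adb': from fail(16)=0 chase 'b': 0 ⇒ 1;  out={5}∪out(1)={5}
  fail(4) 'bcdd': from fail(3)=0 chase 'd': 0 ⇒ 0;  out=∅∪out(0)=∅
  fail(10) 'cadb': from fail(9)=16 chase 'b': 16 ⇒ 17;  out={2}∪out(17)={2,5}
  fail(5) 'bcddc': from fail(4)=0 chase 'c': 0 ⇒ 7;  out={0}∪out(7)={0}

Text stream:
i=0 'c': node 0→7
i=1 'c': node 7→14
i=2 'c': node 14→14 ·f
i=3 'e': node 14→15  → match P4@[1:3]
i=4 'b': node 15→12 ·f
i=5 'c': node 12→2 ·f
i=6 'd': node 2→3
i=7 'd': node 3→4
i=8 'c': node 4→5  → match P0@[4:8]
i=9 'c': node 5→14 ·f
i=10 'a': node 14→8 ·f  → match P1@[10:10]
i=11 'd': node 8→9
i=12 'b': node 9→10  → match P2@[9:12],P5@[10:12]
i=13 'c': node 10→2 ·f
i=14 'c': node 2→14 ·f
i=15 'a': node 14→8 ·f  → match P1@[15:15]
i=16 'd': node 8→9
i=17 'b': node 9→10  → match P2@[14:17],P5@[15:17]
i=18 'a': node 10→6 ·f  → match P1@[18:18]
i=19 'e': node 6→11 ·f
i=20 'b': node 11→12
i=21 'c': node 12→2 ·f
i=22 'a': node 2→8 ·f  → match P1@[22:22]
i=23 'd': node 8→9
i=24 'b': node 9→10  → match P2@[21:24],P5@[22:24]
i=25 'a': node 10→6 ·f  → match P1@[25:25]
i=26 'b': node 6→1 ·f
i=27 'a': node 1→6 ·f  → match P1@[27:27]
i=28 'd': node 6→16
i=29 'b': node 16→17  → match P5@[27:29]
i=30 'c': node 17→2 ·f
i=31 'a': node 2→8 ·f  → match P1@[31:31]
i=32 'd': node 8→9
i=33 'c': node 9→7 ·f
i=34 'c': node 7→14
i=35 'e': node 14→15  → match P4@[33:35]
i=36 'c': node 15→7 ·f
i=37 'c': node 7→14

Matches: [[3,4],[8,0],[10,1],[12,2],[12,5],[15,1],[17,2],[17,5],[18,1],[22,1],[24,2],[24,5],[25,1],[27,1],[29,5],[31,1],[35,4]]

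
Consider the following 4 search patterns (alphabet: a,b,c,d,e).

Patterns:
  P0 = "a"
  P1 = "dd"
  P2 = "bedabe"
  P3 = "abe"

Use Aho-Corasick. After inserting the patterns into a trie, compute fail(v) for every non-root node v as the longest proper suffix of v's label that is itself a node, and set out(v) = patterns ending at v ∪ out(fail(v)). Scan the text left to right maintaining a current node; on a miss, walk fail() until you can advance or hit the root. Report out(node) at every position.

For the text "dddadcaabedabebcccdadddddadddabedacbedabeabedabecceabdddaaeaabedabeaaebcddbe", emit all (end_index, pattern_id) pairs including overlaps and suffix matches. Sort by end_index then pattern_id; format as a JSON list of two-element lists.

Build automaton:
Trie (insert patterns):
  0='ε' goto a→1 b→4 d→2
  1='a' goto b→10  [P0 ends]
  2='d' goto d→3
  3='dd' goto ·  [P1 ends]
  4='b' goto e→5
  5='be' goto d→6
  6='bed' goto a→7
  7='beda' goto b→8
  8='bedab' goto e→9
  9='bedabe' goto ·  [P2 ends]
  10='ab' goto e→11
  11='abe' goto ·  [P3 ends]

BFS fail/out derivation:
  n1('a'): parent n0 fail=0; on 'a' 0 → fail=0;  out {0}∪∅={0}
  n2('d'): parent n0 fail=0; on 'd' 0 → fail=0;  out ∅∪∅=∅
  n4('b'): parent n0 fail=0; on 'b' 0 → fail=0;  out ∅∪∅=∅
  n3('dd'): parent n2 fail=0; on 'd' 0 → fail=2;  out {1}∪∅={1}
  n5('be'): parent n4 fail=0; on 'e' 0 → fail=0;  out ∅∪∅=∅
  n10('ab'): parent n1 fail=0; on 'b' 0 → fail=4;  out ∅∪∅=∅
  n6('bed'): parent n5 fail=0; on 'd' 0 → fail=2;  out ∅∪∅=∅
  n11('abe'): parent n10 fail=4; on 'e' 4 → fail=5;  out {3}∪∅={3}
  n7('beda'): parent n6 fail=2; on 'a' 2→0 → fail=1;  out ∅∪{0}={0}
  n8('bedab'): parent n7 fail=1; on 'b' 1 → fail=10;  out ∅∪∅=∅
  n9('bedabe'): parent n8 fail=10; on 'e' 10 → fail=11;  out {2}∪{3}={2,3}

Text stream:
i=0 'd': node 0→2
i=1 'd': node 2→3  → match P1@[0:1]
i=2 'd': node 3→3 (via fail)  → match P1@[1:2]
i=3 'a': node 3→1 (via fail)  → match P0@[3:3]
i=4 'd': node 1→2 (via fail)
i=5 'c': node 2→0 (via fail)
i=6 'a': node 0→1  → match P0@[6:6]
i=7 'a': node 1→1 (via fail)  → match P0@[7:7]
i=8 'b': node 1→10
i=9 'e': node 10→11  → match P3@[7:9]
i=10 'd': node 11→6 (via fail)
i=11 'a': node 6→7  → match P0@[11:11]
i=12 'b': node 7→8
i=13 'e': node 8→9  → match P2@[8:13],P3@[11:13]
i=14 'b': node 9→4 (via fail)
i=15 'c': node 4→0 (via fail)
i=16 'c': node 0→0
i=17 'c': node 0→0
i=18 'd': node 0→2
i=19 'a': node 2→1 (via fail)  → match P0@[19:19]
i=20 'd': node 1→2 (via fail)
i=21 'd': node 2→3  → match P1@[20:21]
i=22 'd': node 3→3 (via fail)  → match P1@[21:22]
i=23 'd': node 3→3 (via fail)  → match P1@[22:23]
i=24 'd': node 3→3 (via fail)  → match P1@[23:24]
i=25 'a': node 3→1 (via fail)  → match P0@[25:25]
i=26 'd': node 1→2 (via fail)
i=27 'd': node 2→3  → match P1@[26:27]
i=28 'd': node 3→3 (via fail)  → match P1@[27:28]
i=29 'a': node 3→1 (via fail)  → match P0@[29:29]
i=30 'b': node 1→10
i=31 'e': node 10→11  → match P3@[29:31]
i=32 'd': node 11→6 (via fail)
i=33 'a': node 6→7  → match P0@[33:33]
i=34 'c': node 7→0 (via fail)
i=35 'b': node 0→4
i=36 'e': node 4→5
i=37 'd': node 5→6
i=38 'a': node 6→7  → match P0@[38:38]
i=39 'b': node 7→8
i=40 'e': node 8→9  → match P2@[35:40],P3@[38:40]
i=41 'a': node 9→1 (via fail)  → match P0@[41:41]
i=42 'b': node 1→10
i=43 'e': node 10→11  → match P3@[41:43]
i=44 'd': node 11→6 (via fail)
i=45 'a': node 6→7  → match P0@[45:45]
i=46 'b': node 7→8
i=47 'e': node 8→9  → match P2@[42:47],P3@[45:47]
i=48 'c': node 9→0 (via fail)
i=49 'c': node 0→0
i=50 'e': node 0→0
i=51 'a': node 0→1  → match P0@[51:51]
i=52 'b': node 1→10
i=53 'd': node 10→2 (via fail)
i=54 'd': node 2→3  → match P1@[53:54]
i=55 'd': node 3→3 (via fail)  → match P1@[54:55]
i=56 'a': node 3→1 (via fail)  → match P0@[56:56]
i=57 'a': node 1→1 (via fail)  → match P0@[57:57]
i=58 'e': node 1→0 (via fail)
i=59 'a': node 0→1  → match P0@[59:59]
i=60 'a': node 1→1 (via fail)  → match P0@[60:60]
i=61 'b': node 1→10
i=62 'e': node 10→11  → match P3@[60:62]
i=63 'd': node 11→6 (via fail)
i=64 'a': node 6→7  → match P0@[64:64]
i=65 'b': node 7→8
i=66 'e': node 8→9  → match P2@[61:66],P3@[64:66]
i=67 'a': node 9→1 (via fail)  → match P0@[67:67]
i=68 'a': node 1→1 (via fail)  → match P0@[68:68]
i=69 'e': node 1→0 (via fail)
i=70 'b': node 0→4
i=71 'c': node 4→0 (via fail)
i=72 'd': node 0→2
i=73 'd': node 2→3  → match P1@[72:73]
i=74 'b': node 3→4 (via fail)
i=75 'e': node 4→5

All matches (sorted): [[1,1],[2,1],[3,0],[6,0],[7,0],[9,3],[11,0],[13,2],[13,3],[19,0],[21,1],[22,1],[23,1],[24,1],[25,0],[27,1],[28,1],[29,0],[31,3],[33,0],[38,0],[40,2],[40,3],[41,0],[43,3],[45,0],[47,2],[47,3],[51,0],[54,1],[55,1],[56,0],[57,0],[59,0],[60,0],[62,3],[64,0],[66,2],[66,3],[67,0],[68,0],[73,1]]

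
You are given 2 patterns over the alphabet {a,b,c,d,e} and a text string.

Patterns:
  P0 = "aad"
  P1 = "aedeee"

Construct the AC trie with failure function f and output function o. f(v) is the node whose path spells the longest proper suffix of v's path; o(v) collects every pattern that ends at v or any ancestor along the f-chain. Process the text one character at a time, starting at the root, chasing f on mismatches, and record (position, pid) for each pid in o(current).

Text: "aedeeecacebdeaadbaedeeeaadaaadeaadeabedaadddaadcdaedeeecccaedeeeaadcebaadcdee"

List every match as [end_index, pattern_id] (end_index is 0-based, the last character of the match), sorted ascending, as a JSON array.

Construct AC machine:
Trie (insert patterns):
  n0 'ε': a→1
  n1 'a': a→2 e→4
  n2 'aa': d→3
  n3 'aad': ·  ←P0
  n4 'ae': d→5
  n5 'aed': e→6
  n6 'aede': e→7
  n7 'aedee': e→8
  n8 'aedeee': ·  ←P1

Failure links (BFS by depth):
  n1('a'): parent n0 fail=0; on 'a' 0 → fail=0;  out ∅∪∅=∅
  n2('aa'): parent n1 fail=0; on 'a' 0 → fail=1;  out ∅∪∅=∅
  n4('ae'): parent n1 fail=0; on 'e' 0 → fail=0;  out ∅∪∅=∅
  n3('aad'): parent n2 fail=1; on 'd' 1→0 → fail=0;  out {0}∪∅={0}
  n5('aed'): parent n4 fail=0; on 'd' 0 → fail=0;  out ∅∪∅=∅
  n6('aede'): parent n5 fail=0; on 'e' 0 → fail=0;  out ∅∪∅=∅
  n7('aedee'): parent n6 fail=0; on 'e' 0 → fail=0;  out ∅∪∅=∅
  n8('aedeee'): parent n7 fail=0; on 'e' 0 → fail=0;  out {1}∪∅={1}

Scan:
i=0 'a': node 0→1
i=1 'e': node 1→4
i=2 'd': node 4→5
i=3 'e': node 5→6
i=4 'e': node 6→7
i=5 'e': node 7→8  emit P1@[0:5]
i=6 'c': node 8→0 ·f
i=7 'a': node 0→1
i=8 'c': node 1→0 ·f
i=9 'e': node 0→0
i=10 'b': node 0→0
i=11 'd': node 0→0
i=12 'e': node 0→0
i=13 'a': node 0→1
i=14 'a': node 1→2
i=15 'd': node 2→3  emit P0@[13:15]
i=16 'b': node 3→0 ·f
i=17 'a': node 0→1
i=18 'e': node 1→4
i=19 'd': node 4→5
i=20 'e': node 5→6
i=21 'e': node 6→7
i=22 'e': node 7→8  emit P1@[17:22]
i=23 'a': node 8→1 ·f
i=24 'a': node 1→2
i=25 'd': node 2→3  emit P0@[23:25]
i=26 'a': node 3→1 ·f
i=27 'a': node 1→2
i=28 'a': node 2→2 ·f
i=29 'd': node 2→3  emit P0@[27:29]
i=30 'e': node 3→0 ·f
i=31 'a': node 0→1
i=32 'a': node 1→2
i=33 'd': node 2→3  emit P0@[31:33]
i=34 'e': node 3→0 ·f
i=35 'a': node 0→1
i=36 'b': node 1→0 ·f
i=37 'e': node 0→0
i=38 'd': node 0→0
i=39 'a': node 0→1
i=40 'a': node 1→2
i=41 'd': node 2→3  emit P0@[39:41]
i=42 'd': node 3→0 ·f
i=43 'd': node 0→0
i=44 'a': node 0→1
i=45 'a': node 1→2
i=46 'd': node 2→3  emit P0@[44:46]
i=47 'c': node 3→0 ·f
i=48 'd': node 0→0
i=49 'a': node 0→1
i=50 'e': node 1→4
i=51 'd': node 4→5
i=52 'e': node 5→6
i=53 'e': node 6→7
i=54 'e': node 7→8  emit P1@[49:54]
i=55 'c': node 8→0 ·f
i=56 'c': node 0→0
i=57 'c': node 0→0
i=58 'a': node 0→1
i=59 'e': node 1→4
i=60 'd': node 4→5
i=61 'e': node 5→6
i=62 'e': node 6→7
i=63 'e': node 7→8  emit P1@[58:63]
i=64 'a': node 8→1 ·f
i=65 'a': node 1→2
i=66 'd': node 2→3  emit P0@[64:66]
i=67 'c': node 3→0 ·f
i=68 'e': node 0→0
i=69 'b': node 0→0
i=70 'a': node 0→1
i=71 'a': node 1→2
i=72 'd': node 2→3  emit P0@[70:72]
i=73 'c': node 3→0 ·f
i=74 'd': node 0→0
i=75 'e': node 0→0
i=76 'e': node 0→0

All matches (sorted): [[5,1],[15,0],[22,1],[25,0],[29,0],[33,0],[41,0],[46,0],[54,1],[63,1],[66,0],[72,0]]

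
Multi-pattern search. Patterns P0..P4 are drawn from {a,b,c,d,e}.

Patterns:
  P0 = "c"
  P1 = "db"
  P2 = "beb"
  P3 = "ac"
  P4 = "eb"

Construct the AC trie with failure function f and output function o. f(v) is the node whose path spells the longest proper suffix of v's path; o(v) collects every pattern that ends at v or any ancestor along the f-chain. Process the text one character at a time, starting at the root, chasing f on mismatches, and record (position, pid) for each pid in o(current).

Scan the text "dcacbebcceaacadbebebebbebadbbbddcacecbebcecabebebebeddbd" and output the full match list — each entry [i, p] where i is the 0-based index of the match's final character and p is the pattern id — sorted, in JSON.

Build automaton:
Trie nodes:
  0='ε' goto a→7 b→4 c→1 d→2 e→9
  1='c' goto ·  [P0 ends]
  2='d' goto b→3
  3='db' goto ·  [P1 ends]
  4='b' goto e→5
  5='be' goto b→6
  6='beb' goto ·  [P2 ends]
  7='a' goto c→8
  8='ac' goto ·  [P3 ends]
  9='e' goto b→10
  10='eb' goto ·  [P4 ends]

BFS fail/out derivation:
  n1('c'): parent n0 fail=0; on 'c' 0 → fail=0;  out {0}∪∅={0}
  n2('d'): parent n0 fail=0; on 'd' 0 → fail=0;  out ∅∪∅=∅
  n4('b'): parent n0 fail=0; on 'b' 0 → fail=0;  out ∅∪∅=∅
  n7('a'): parent n0 fail=0; on 'a' 0 → fail=0;  out ∅∪∅=∅
  n9('e'): parent n0 fail=0; on 'e' 0 → fail=0;  out ∅∪∅=∅
  n3('db'): parent n2 fail=0; on 'b' 0 → fail=4;  out {1}∪∅={1}
  n5('be'): parent n4 fail=0; on 'e' 0 → fail=9;  out ∅∪∅=∅
  n8('ac'): parent n7 fail=0; on 'c' 0 → fail=1;  out {3}∪{0}={0,3}
  n10('eb'): parent n9 fail=0; on 'b' 0 → fail=4;  out {4}∪∅={4}
  n6('beb'): parent n5 fail=9; on 'b' 9 → fail=10;  out {2}∪{4}={2,4}

Text stream:
[0] read 'd'  n0⇒n2
[1] read 'c'  n2⇒n1 (fail-walked)  emit P0@[1:1]
[2] read 'a'  n1⇒n7 (fail-walked)
[3] read 'c'  n7⇒n8  emit P0@[3:3],P3@[2:3]
[4] read 'b'  n8⇒n4 (fail-walked)
[5] read 'e'  n4⇒n5
[6] read 'b'  n5⇒n6  emit P2@[4:6],P4@[5:6]
[7] read 'c'  n6⇒n1 (fail-walked)  emit P0@[7:7]
[8] read 'c'  n1⇒n1 (fail-walked)  emit P0@[8:8]
[9] read 'e'  n1⇒n9 (fail-walked)
[10] read 'a'  n9⇒n7 (fail-walked)
[11] read 'a'  n7⇒n7 (fail-walked)
[12] read 'c'  n7⇒n8  emit P0@[12:12],P3@[11:12]
[13] read 'a'  n8⇒n7 (fail-walked)
[14] read 'd'  n7⇒n2 (fail-walked)
[15] read 'b'  n2⇒n3  emit P1@[14:15]
[16] read 'e'  n3⇒n5 (fail-walked)
[17] read 'b'  n5⇒n6  emit P2@[15:17],P4@[16:17]
[18] read 'e'  n6⇒n5 (fail-walked)
[19] read 'b'  n5⇒n6  emit P2@[17:19],P4@[18:19]
[20] read 'e'  n6⇒n5 (fail-walked)
[21] read 'b'  n5⇒n6  emit P2@[19:21],P4@[20:21]
[22] read 'b'  n6⇒n4 (fail-walked)
[23] read 'e'  n4⇒n5
[24] read 'b'  n5⇒n6  emit P2@[22:24],P4@[23:24]
[25] read 'a'  n6⇒n7 (fail-walked)
[26] read 'd'  n7⇒n2 (fail-walked)
[27] read 'b'  n2⇒n3  emit P1@[26:27]
[28] read 'b'  n3⇒n4 (fail-walked)
[29] read 'b'  n4⇒n4 (fail-walked)
[30] read 'd'  n4⇒n2 (fail-walked)
[31] read 'd'  n2⇒n2 (fail-walked)
[32] read 'c'  n2⇒n1 (fail-walked)  emit P0@[32:32]
[33] read 'a'  n1⇒n7 (fail-walked)
[34] read 'c'  n7⇒n8  emit P0@[34:34],P3@[33:34]
[35] read 'e'  n8⇒n9 (fail-walked)
[36] read 'c'  n9⇒n1 (fail-walked)  emit P0@[36:36]
[37] read 'b'  n1⇒n4 (fail-walked)
[38] read 'e'  n4⇒n5
[39] read 'b'  n5⇒n6  emit P2@[37:39],P4@[38:39]
[40] read 'c'  n6⇒n1 (fail-walked)  emit P0@[40:40]
[41] read 'e'  n1⇒n9 (fail-walked)
[42] read 'c'  n9⇒n1 (fail-walked)  emit P0@[42:42]
[43] read 'a'  n1⇒n7 (fail-walked)
[44] read 'b'  n7⇒n4 (fail-walked)
[45] read 'e'  n4⇒n5
[46] read 'b'  n5⇒n6  emit P2@[44:46],P4@[45:46]
[47] read 'e'  n6⇒n5 (fail-walked)
[48] read 'b'  n5⇒n6  emit P2@[46:48],P4@[47:48]
[49] read 'e'  n6⇒n5 (fail-walked)
[50] read 'b'  n5⇒n6  emit P2@[48:50],P4@[49:50]
[51] read 'e'  n6⇒n5 (fail-walked)
[52] read 'd'  n5⇒n2 (fail-walked)
[53] read 'd'  n2⇒n2 (fail-walked)
[54] read 'b'  n2⇒n3  emit P1@[53:54]
[55] read 'd'  n3⇒n2 (fail-walked)

Result: [[1,0],[3,0],[3,3],[6,2],[6,4],[7,0],[8,0],[12,0],[12,3],[15,1],[17,2],[17,4],[19,2],[19,4],[21,2],[21,4],[24,2],[24,4],[27,1],[32,0],[34,0],[34,3],[36,0],[39,2],[39,4],[40,0],[42,0],[46,2],[46,4],[48,2],[48,4],[50,2],[50,4],[54,1]]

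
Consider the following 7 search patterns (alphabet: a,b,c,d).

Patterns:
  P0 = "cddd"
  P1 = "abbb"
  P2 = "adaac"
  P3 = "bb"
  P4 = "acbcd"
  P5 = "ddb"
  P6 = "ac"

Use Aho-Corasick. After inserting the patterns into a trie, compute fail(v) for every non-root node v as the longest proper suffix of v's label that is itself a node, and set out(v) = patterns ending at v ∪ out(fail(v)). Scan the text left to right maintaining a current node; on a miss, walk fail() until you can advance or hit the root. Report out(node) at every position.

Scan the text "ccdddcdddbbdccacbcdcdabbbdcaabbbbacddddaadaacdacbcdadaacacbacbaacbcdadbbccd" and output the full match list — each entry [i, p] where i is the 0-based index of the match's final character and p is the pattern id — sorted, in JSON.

Build automaton:
Trie (insert patterns):
  n0 'ε': a→5 b→13 c→1 d→19
  n1 'c': d→2
  n2 'cd': d→3
  n3 'cdd': d→4
  n4 'cddd': ·  ←P0
  n5 'a': b→6 c→15 d→9
  n6 'ab': b→7
  n7 'abb': b→8
  n8 'abbb': ·  ←P1
  n9 'ad': a→10
  n10 'ada': a→11
  n11 'adaa': c→12
  n12 'adaac': ·  ←P2
  n13 'b': b→14
  n14 'bb': ·  ←P3
  n15 'ac': b→16  ←P6
  n16 'acb': c→17
  n17 'acbc': d→18
  n18 'acbcd': ·  ←P4
  n19 'd': d→20
  n20 'dd': b→21
  n21 'ddb': ·  ←P5

BFS fail/out derivation:
  n1('c'): parent n0 fail=0; on 'c' 0 → fail=0;  out ∅∪∅=∅
  n5('a'): parent n0 fail=0; on 'a' 0 → fail=0;  out ∅∪∅=∅
  n13('b'): parent n0 fail=0; on 'b' 0 → fail=0;  out ∅∪∅=∅
  n19('d'): parent n0 fail=0; on 'd' 0 → fail=0;  out ∅∪∅=∅
  n2('cd'): parent n1 fail=0; on 'd' 0 → fail=19;  out ∅∪∅=∅
  n6('ab'): parent n5 fail=0; on 'b' 0 → fail=13;  out ∅∪∅=∅
  n9('ad'): parent n5 fail=0; on 'd' 0 → fail=19;  out ∅∪∅=∅
  n14('bb'): parent n13 fail=0; on 'b' 0 → fail=13;  out {3}∪∅={3}
  n15('ac'): parent n5 fail=0; on 'c' 0 → fail=1;  out {6}∪∅={6}
  n20('dd'): parent n19 fail=0; on 'd' 0 → fail=19;  out ∅∪∅=∅
  n3('cdd'): parent n2 fail=19; on 'd' 19 → fail=20;  out ∅∪∅=∅
  n7('abb'): parent n6 fail=13; on 'b' 13 → fail=14;  out ∅∪{3}={3}
  n10('ada'): parent n9 fail=19; on 'a' 19→0 → fail=5;  out ∅∪∅=∅
  n16('acb'): parent n15 fail=1; on 'b' 1→0 → fail=13;  out ∅∪∅=∅
  n21('ddb'): parent n20 fail=19; on 'b' 19→0 → fail=13;  out {5}∪∅={5}
  n4('cddd'): parent n3 fail=20; on 'd' 20→19 → fail=20;  out {0}∪∅={0}
  n8('abbb'): parent n7 fail=14; on 'b' 14→13 → fail=14;  out {1}∪{3}={1,3}
  n11('adaa'): parent n10 fail=5; on 'a' 5→0 → fail=5;  out ∅∪∅=∅
  n17('acbc'): parent n16 fail=13; on 'c' 13→0 → fail=1;  out ∅∪∅=∅
  n12('adaac'): parent n11 fail=5; on 'c' 5 → fail=15;  out {2}∪{6}={2,6}
  n18('acbcd'): parent n17 fail=1; on 'd' 1 → fail=2;  out {4}∪∅={4}

Text stream:
[0] read 'c'  n0⇒n1
[1] read 'c'  n1⇒n1 ·f
[2] read 'd'  n1⇒n2
[3] read 'd'  n2⇒n3
[4] read 'd'  n3⇒n4  → match P0@[1:4]
[5] read 'c'  n4⇒n1 ·f
[6] read 'd'  n1⇒n2
[7] read 'd'  n2⇒n3
[8] read 'd'  n3⇒n4  → match P0@[5:8]
[9] read 'b'  n4⇒n21 ·f  → match P5@[7:9]
[10] read 'b'  n21⇒n14 ·f  → match P3@[9:10]
[11] read 'd'  n14⇒n19 ·f
[12] read 'c'  n19⇒n1 ·f
[13] read 'c'  n1⇒n1 ·f
[14] read 'a'  n1⇒n5 ·f
[15] read 'c'  n5⇒n15  → match P6@[14:15]
[16] read 'b'  n15⇒n16
[17] read 'c'  n16⇒n17
[18] read 'd'  n17⇒n18  → match P4@[14:18]
[19] read 'c'  n18⇒n1 ·f
[20] read 'd'  n1⇒n2
[21] read 'a'  n2⇒n5 ·f
[22] read 'b'  n5⇒n6
[23] read 'b'  n6⇒n7  → match P3@[22:23]
[24] read 'b'  n7⇒n8  → match P1@[21:24],P3@[23:24]
[25] read 'd'  n8⇒n19 ·f
[26] read 'c'  n19⇒n1 ·f
[27] read 'a'  n1⇒n5 ·f
[28] read 'a'  n5⇒n5 ·f
[29] read 'b'  n5⇒n6
[30] read 'b'  n6⇒n7  → match P3@[29:30]
[31] read 'b'  n7⇒n8  → match P1@[28:31],P3@[30:31]
[32] read 'b'  n8⇒n14 ·f  → match P3@[31:32]
[33] read 'a'  n14⇒n5 ·f
[34] read 'c'  n5⇒n15  → match P6@[33:34]
[35] read 'd'  n15⇒n2 ·f
[36] read 'd'  n2⇒n3
[37] read 'd'  n3⇒n4  → match P0@[34:37]
[38] read 'd'  n4⇒n20 ·f
[39] read 'a'  n20⇒n5 ·f
[40] read 'a'  n5⇒n5 ·f
[41] read 'd'  n5⇒n9
[42] read 'a'  n9⇒n10
[43] read 'a'  n10⇒n11
[44] read 'c'  n11⇒n12  → match P2@[40:44],P6@[43:44]
[45] read 'd'  n12⇒n2 ·f
[46] read 'a'  n2⇒n5 ·f
[47] read 'c'  n5⇒n15  → match P6@[46:47]
[48] read 'b'  n15⇒n16
[49] read 'c'  n16⇒n17
[50] read 'd'  n17⇒n18  → match P4@[46:50]
[51] read 'a'  n18⇒n5 ·f
[52] read 'd'  n5⇒n9
[53] read 'a'  n9⇒n10
[54] read 'a'  n10⇒n11
[55] read 'c'  n11⇒n12  → match P2@[51:55],P6@[54:55]
[56] read 'a'  n12⇒n5 ·f
[57] read 'c'  n5⇒n15  → match P6@[56:57]
[58] read 'b'  n15⇒n16
[59] read 'a'  n16⇒n5 ·f
[60] read 'c'  n5⇒n15  → match P6@[59:60]
[61] read 'b'  n15⇒n16
[62] read 'a'  n16⇒n5 ·f
[63] read 'a'  n5⇒n5 ·f
[64] read 'c'  n5⇒n15  → match P6@[63:64]
[65] read 'b'  n15⇒n16
[66] read 'c'  n16⇒n17
[67] read 'd'  n17⇒n18  → match P4@[63:67]
[68] read 'a'  n18⇒n5 ·f
[69] read 'd'  n5⇒n9
[70] read 'b'  n9⇒n13 ·f
[71] read 'b'  n13⇒n14  → match P3@[70:71]
[72] read 'c'  n14⇒n1 ·f
[73] read 'c'  n1⇒n1 ·f
[74] read 'd'  n1⇒n2

Result: [[4,0],[8,0],[9,5],[10,3],[15,6],[18,4],[23,3],[24,1],[24,3],[30,3],[31,1],[31,3],[32,3],[34,6],[37,0],[44,2],[44,6],[47,6],[50,4],[55,2],[55,6],[57,6],[60,6],[64,6],[67,4],[71,3]]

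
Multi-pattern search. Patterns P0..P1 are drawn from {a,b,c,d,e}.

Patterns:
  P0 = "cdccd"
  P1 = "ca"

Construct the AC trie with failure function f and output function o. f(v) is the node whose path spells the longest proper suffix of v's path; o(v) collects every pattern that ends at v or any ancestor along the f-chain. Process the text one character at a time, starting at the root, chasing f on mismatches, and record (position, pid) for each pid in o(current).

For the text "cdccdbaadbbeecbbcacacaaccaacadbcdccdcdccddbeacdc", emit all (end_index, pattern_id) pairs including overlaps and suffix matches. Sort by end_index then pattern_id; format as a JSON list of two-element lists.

Build automaton:
Trie nodes:
  n0 'ε': c→1
  n1 'c': a→6 d→2
  n2 'cd': c→3
  n3 'cdc': c→4
  n4 'cdcc': d→5
  n5 'cdccd': ·  ←P0
  n6 'ca': ·  ←P1

BFS fail/out derivation:
  fail(1) 'c': from fail(0)=0 chase 'c': 0 ⇒ 0;  out=∅∪out(0)=∅
  fail(2) 'cd': from fail(1)=0 chase 'd': 0 ⇒ 0;  out=∅∪out(0)=∅
  fail(6) 'ca': from fail(1)=0 chase 'a': 0 ⇒ 0;  out={1}∪out(0)={1}
  fail(3) 'cdc': from fail(2)=0 chase 'c': 0 ⇒ 1;  out=∅∪out(1)=∅
  fail(4) 'cdcc': from fail(3)=1 chase 'c': 1→0 ⇒ 1;  out=∅∪out(1)=∅
  fail(5) 'cdccd': from fail(4)=1 chase 'd': 1 ⇒ 2;  out={0}∪out(2)={0}

Text stream:
pos 0 'c': at 1
pos 1 'd': at 2
pos 2 'c': at 3
pos 3 'c': at 4
pos 4 'd': at 5  ** P0@[0:4]
pos 5 'b': at 0 (fail-walked)
pos 6 'a': at 0
pos 7 'a': at 0
pos 8 'd': at 0
pos 9 'b': at 0
pos 10 'b': at 0
pos 11 'e': at 0
pos 12 'e': at 0
pos 13 'c': at 1
pos 14 'b': at 0 (fail-walked)
pos 15 'b': at 0
pos 16 'c': at 1
pos 17 'a': at 6  ** P1@[16:17]
pos 18 'c': at 1 (fail-walked)
pos 19 'a': at 6  ** P1@[18:19]
pos 20 'c': at 1 (fail-walked)
pos 21 'a': at 6  ** P1@[20:21]
pos 22 'a': at 0 (fail-walked)
pos 23 'c': at 1
pos 24 'c': at 1 (fail-walked)
pos 25 'a': at 6  ** P1@[24:25]
pos 26 'a': at 0 (fail-walked)
pos 27 'c': at 1
pos 28 'a': at 6  ** P1@[27:28]
pos 29 'd': at 0 (fail-walked)
pos 30 'b': at 0
pos 31 'c': at 1
pos 32 'd': at 2
pos 33 'c': at 3
pos 34 'c': at 4
pos 35 'd': at 5  ** P0@[31:35]
pos 36 'c': at 3 (fail-walked)
pos 37 'd': at 2 (fail-walked)
pos 38 'c': at 3
pos 39 'c': at 4
pos 40 'd': at 5  ** P0@[36:40]
pos 41 'd': at 0 (fail-walked)
pos 42 'b': at 0
pos 43 'e': at 0
pos 44 'a': at 0
pos 45 'c': at 1
pos 46 'd': at 2
pos 47 'c': at 3

Result: [[4,0],[17,1],[19,1],[21,1],[25,1],[28,1],[35,0],[40,0]]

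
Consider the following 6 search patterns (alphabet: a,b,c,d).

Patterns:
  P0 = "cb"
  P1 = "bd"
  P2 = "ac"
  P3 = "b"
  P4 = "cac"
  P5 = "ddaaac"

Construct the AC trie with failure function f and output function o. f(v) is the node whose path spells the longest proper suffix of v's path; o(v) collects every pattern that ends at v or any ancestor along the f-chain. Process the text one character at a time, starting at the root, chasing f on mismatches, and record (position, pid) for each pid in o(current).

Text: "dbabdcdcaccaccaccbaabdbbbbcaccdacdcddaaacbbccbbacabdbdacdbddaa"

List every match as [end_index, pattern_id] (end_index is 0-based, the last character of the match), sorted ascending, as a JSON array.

Build automaton:
Trie nodes:
  n0 'ε': a→5 b→3 c→1 d→9
  n1 'c': a→7 b→2
  n2 'cb': ·  [P0 ends]
  n3 'b': d→4  [P3 ends]
  n4 'bd': ·  [P1 ends]
  n5 'a': c→6
  n6 'ac': ·  [P2 ends]
  n7 'ca': c→8
  n8 'cac': ·  [P4 ends]
  n9 'd': d→10
  n10 'dd': a→11
  n11 'dda': a→12
  n12 'ddaa': a→13
  n13 'ddaaa': c→14
  n14 'ddaaac': ·  [P5 ends]

BFS fail/out derivation:
  fail(1) 'c': from fail(0)=0 chase 'c': 0 ⇒ 0;  out=∅∪out(0)=∅
  fail(3) 'b': from fail(0)=0 chase 'b': 0 ⇒ 0;  out={3}∪out(0)={3}
  fail(5) 'a': from fail(0)=0 chase 'a': 0 ⇒ 0;  out=∅∪out(0)=∅
  fail(9) 'd': from fail(0)=0 chase 'd': 0 ⇒ 0;  out=∅∪out(0)=∅
  fail(2) 'cb': from fail(1)=0 chase 'b': 0 ⇒ 3;  out={0}∪out(3)={0,3}
  fail(4) 'bd': from fail(3)=0 chase 'd': 0 ⇒ 9;  out={1}∪out(9)={1}
  fail(6) 'ac': from fail(5)=0 chase 'c': 0 ⇒ 1;  out={2}∪out(1)={2}
  fail(7) 'ca': from fail(1)=0 chase 'a': 0 ⇒ 5;  out=∅∪out(5)=∅
  fail(10) 'dd': from fail(9)=0 chase 'd': 0 ⇒ 9;  out=∅∪out(9)=∅
  fail(8) 'cac': from fail(7)=5 chase 'c': 5 ⇒ 6;  out={4}∪out(6)={2,4}
  fail(11) 'dda': from fail(10)=9 chase 'a': 9→0 ⇒ 5;  out=∅∪out(5)=∅
  fail(12) 'ddaa': from fail(11)=5 chase 'a': 5→0 ⇒ 5;  out=∅∪out(5)=∅
  fail(13) 'ddaaa': from fail(12)=5 chase 'a': 5→0 ⇒ 5;  out=∅∪out(5)=∅
  fail(14) 'ddaaac': from fail(13)=5 chase 'c': 5 ⇒ 6;  out={5}∪out(6)={2,5}

Run:
i=0 'd': node 0→9
i=1 'b': node 9→3 ·f  emit P3@[1:1]
i=2 'a': node 3→5 ·f
i=3 'b': node 5→3 ·f  emit P3@[3:3]
i=4 'd': node 3→4  emit P1@[3:4]
i=5 'c': node 4→1 ·f
i=6 'd': node 1→9 ·f
i=7 'c': node 9→1 ·f
i=8 'a': node 1→7
i=9 'c': node 7→8  emit P2@[8:9],P4@[7:9]
i=10 'c': node 8→1 ·f
i=11 'a': node 1→7
i=12 'c': node 7→8  emit P2@[11:12],P4@[10:12]
i=13 'c': node 8→1 ·f
i=14 'a': node 1→7
i=15 'c': node 7→8  emit P2@[14:15],P4@[13:15]
i=16 'c': node 8→1 ·f
i=17 'b': node 1→2  emit P0@[16:17],P3@[17:17]
i=18 'a': node 2→5 ·f
i=19 'a': node 5→5 ·f
i=20 'b': node 5→3 ·f  emit P3@[20:20]
i=21 'd': node 3→4  emit P1@[20:21]
i=22 'b': node 4→3 ·f  emit P3@[22:22]
i=23 'b': node 3→3 ·f  emit P3@[23:23]
i=24 'b': node 3→3 ·f  emit P3@[24:24]
i=25 'b': node 3→3 ·f  emit P3@[25:25]
i=26 'c': node 3→1 ·f
i=27 'a': node 1→7
i=28 'c': node 7→8  emit P2@[27:28],P4@[26:28]
i=29 'c': node 8→1 ·f
i=30 'd': node 1→9 ·f
i=31 'a': node 9→5 ·f
i=32 'c': node 5→6  emit P2@[31:32]
i=33 'd': node 6→9 ·f
i=34 'c': node 9→1 ·f
i=35 'd': node 1→9 ·f
i=36 'd': node 9→10
i=37 'a': node 10→11
i=38 'a': node 11→12
i=39 'a': node 12→13
i=40 'c': node 13→14  emit P2@[39:40],P5@[35:40]
i=41 'b': node 14→2 ·f  emit P0@[40:41],P3@[41:41]
i=42 'b': node 2→3 ·f  emit P3@[42:42]
i=43 'c': node 3→1 ·f
i=44 'c': node 1→1 ·f
i=45 'b': node 1→2  emit P0@[44:45],P3@[45:45]
i=46 'b': node 2→3 ·f  emit P3@[46:46]
i=47 'a': node 3→5 ·f
i=48 'c': node 5→6  emit P2@[47:48]
i=49 'a': node 6→7 ·f
i=50 'b': node 7→3 ·f  emit P3@[50:50]
i=51 'd': node 3→4  emit P1@[50:51]
i=52 'b': node 4→3 ·f  emit P3@[52:52]
i=53 'd': node 3→4  emit P1@[52:53]
i=54 'a': node 4→5 ·f
i=55 'c': node 5→6  emit P2@[54:55]
i=56 'd': node 6→9 ·f
i=57 'b': node 9→3 ·f  emit P3@[57:57]
i=58 'd': node 3→4  emit P1@[57:58]
i=59 'd': node 4→10 ·f
i=60 'a': node 10→11
i=61 'a': node 11→12

Result: [[1,3],[3,3],[4,1],[9,2],[9,4],[12,2],[12,4],[15,2],[15,4],[17,0],[17,3],[20,3],[21,1],[22,3],[23,3],[24,3],[25,3],[28,2],[28,4],[32,2],[40,2],[40,5],[41,0],[41,3],[42,3],[45,0],[45,3],[46,3],[48,2],[50,3],[51,1],[52,3],[53,1],[55,2],[57,3],[58,1]]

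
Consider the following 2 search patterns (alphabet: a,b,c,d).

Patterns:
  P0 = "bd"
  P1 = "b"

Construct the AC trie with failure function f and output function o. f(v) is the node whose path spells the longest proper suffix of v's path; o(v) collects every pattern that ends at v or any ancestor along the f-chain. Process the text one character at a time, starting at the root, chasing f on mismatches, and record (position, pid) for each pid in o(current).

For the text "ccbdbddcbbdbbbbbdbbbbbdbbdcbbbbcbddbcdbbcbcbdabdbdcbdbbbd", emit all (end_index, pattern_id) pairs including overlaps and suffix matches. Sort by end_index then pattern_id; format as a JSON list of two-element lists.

Build automaton:
Trie (insert patterns):
  n0 'ε': b→1
  n1 'b': d→2  [P1 ends]
  n2 'bd': ·  [P0 ends]

Failure links (BFS by depth):
  fail(1) 'b': from fail(0)=0 chase 'b': 0 ⇒ 0;  out={1}∪out(0)={1}
  fail(2) 'bd': from fail(1)=0 chase 'd': 0 ⇒ 0;  out={0}∪out(0)={0}

Run:
[0] read 'c'  n0⇒n0
[1] read 'c'  n0⇒n0
[2] read 'b'  n0⇒n1  → match P1@[2:2]
[3] read 'd'  n1⇒n2  → match P0@[2:3]
[4] read 'b'  n2⇒n1 (fail-walked)  → match P1@[4:4]
[5] read 'd'  n1⇒n2  → match P0@[4:5]
[6] read 'd'  n2⇒n0 (fail-walked)
[7] read 'c'  n0⇒n0
[8] read 'b'  n0⇒n1  → match P1@[8:8]
[9] read 'b'  n1⇒n1 (fail-walked)  → match P1@[9:9]
[10] read 'd'  n1⇒n2  → match P0@[9:10]
[11] read 'b'  n2⇒n1 (fail-walked)  → match P1@[11:11]
[12] read 'b'  n1⇒n1 (fail-walked)  → match P1@[12:12]
[13] read 'b'  n1⇒n1 (fail-walked)  → match P1@[13:13]
[14] read 'b'  n1⇒n1 (fail-walked)  → match P1@[14:14]
[15] read 'b'  n1⇒n1 (fail-walked)  → match P1@[15:15]
[16] read 'd'  n1⇒n2  → match P0@[15:16]
[17] read 'b'  n2⇒n1 (fail-walked)  → match P1@[17:17]
[18] read 'b'  n1⇒n1 (fail-walked)  → match P1@[18:18]
[19] read 'b'  n1⇒n1 (fail-walked)  → match P1@[19:19]
[20] read 'b'  n1⇒n1 (fail-walked)  → match P1@[20:20]
[21] read 'b'  n1⇒n1 (fail-walked)  → match P1@[21:21]
[22] read 'd'  n1⇒n2  → match P0@[21:22]
[23] read 'b'  n2⇒n1 (fail-walked)  → match P1@[23:23]
[24] read 'b'  n1⇒n1 (fail-walked)  → match P1@[24:24]
[25] read 'd'  n1⇒n2  → match P0@[24:25]
[26] read 'c'  n2⇒n0 (fail-walked)
[27] read 'b'  n0⇒n1  → match P1@[27:27]
[28] read 'b'  n1⇒n1 (fail-walked)  → match P1@[28:28]
[29] read 'b'  n1⇒n1 (fail-walked)  → match P1@[29:29]
[30] read 'b'  n1⇒n1 (fail-walked)  → match P1@[30:30]
[31] read 'c'  n1⇒n0 (fail-walked)
[32] read 'b'  n0⇒n1  → match P1@[32:32]
[33] read 'd'  n1⇒n2  → match P0@[32:33]
[34] read 'd'  n2⇒n0 (fail-walked)
[35] read 'b'  n0⇒n1  → match P1@[35:35]
[36] read 'c'  n1⇒n0 (fail-walked)
[37] read 'd'  n0⇒n0
[38] read 'b'  n0⇒n1  → match P1@[38:38]
[39] read 'b'  n1⇒n1 (fail-walked)  → match P1@[39:39]
[40] read 'c'  n1⇒n0 (fail-walked)
[41] read 'b'  n0⇒n1  → match P1@[41:41]
[42] read 'c'  n1⇒n0 (fail-walked)
[43] read 'b'  n0⇒n1  → match P1@[43:43]
[44] read 'd'  n1⇒n2  → match P0@[43:44]
[45] read 'a'  n2⇒n0 (fail-walked)
[46] read 'b'  n0⇒n1  → match P1@[46:46]
[47] read 'd'  n1⇒n2  → match P0@[46:47]
[48] read 'b'  n2⇒n1 (fail-walked)  → match P1@[48:48]
[49] read 'd'  n1⇒n2  → match P0@[48:49]
[50] read 'c'  n2⇒n0 (fail-walked)
[51] read 'b'  n0⇒n1  → match P1@[51:51]
[52] read 'd'  n1⇒n2  → match P0@[51:52]
[53] read 'b'  n2⇒n1 (fail-walked)  → match P1@[53:53]
[54] read 'b'  n1⇒n1 (fail-walked)  → match P1@[54:54]
[55] read 'b'  n1⇒n1 (fail-walked)  → match P1@[55:55]
[56] read 'd'  n1⇒n2  → match P0@[55:56]

Matches: [[2,1],[3,0],[4,1],[5,0],[8,1],[9,1],[10,0],[11,1],[12,1],[13,1],[14,1],[15,1],[16,0],[17,1],[18,1],[19,1],[20,1],[21,1],[22,0],[23,1],[24,1],[25,0],[27,1],[28,1],[29,1],[30,1],[32,1],[33,0],[35,1],[38,1],[39,1],[41,1],[43,1],[44,0],[46,1],[47,0],[48,1],[49,0],[51,1],[52,0],[53,1],[54,1],[55,1],[56,0]]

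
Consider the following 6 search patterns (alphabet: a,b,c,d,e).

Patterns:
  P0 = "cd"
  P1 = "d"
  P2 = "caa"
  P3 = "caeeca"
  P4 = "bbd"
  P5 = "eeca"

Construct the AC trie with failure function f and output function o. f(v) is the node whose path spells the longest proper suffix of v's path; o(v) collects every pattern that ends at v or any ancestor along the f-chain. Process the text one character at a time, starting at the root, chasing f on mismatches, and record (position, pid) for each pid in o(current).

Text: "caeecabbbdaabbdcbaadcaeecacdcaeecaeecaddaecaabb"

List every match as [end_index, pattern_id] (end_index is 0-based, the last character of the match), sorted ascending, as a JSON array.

Build automaton:
Trie nodes:
  n0 'ε': b→10 c→1 d→3 e→13
  n1 'c': a→4 d→2
  n2 'cd': ·  ←P0
  n3 'd': ·  ←P1
  n4 'ca': a→5 e→6
  n5 'caa': ·  ←P2
  n6 'cae': e→7
  n7 'caee': c→8
  n8 'caeec': a→9
  n9 'caeeca': ·  ←P3
  n10 'b': b→11
  n11 'bb': d→12
  n12 'bbd': ·  ←P4
  n13 'e': e→14
  n14 'ee': c→15
  n15 'eec': a→16
  n16 'eeca': ·  ←P5

Failure links (BFS by depth):
  n1('c'): parent n0 fail=0; on 'c' 0 → fail=0;  out ∅∪∅=∅
  n3('d'): parent n0 fail=0; on 'd' 0 → fail=0;  out {1}∪∅={1}
  n10('b'): parent n0 fail=0; on 'b' 0 → fail=0;  out ∅∪∅=∅
  n13('e'): parent n0 fail=0; on 'e' 0 → fail=0;  out ∅∪∅=∅
  n2('cd'): parent n1 fail=0; on 'd' 0 → fail=3;  out {0}∪{1}={0,1}
  n4('ca'): parent n1 fail=0; on 'a' 0 → fail=0;  out ∅∪∅=∅
  n11('bb'): parent n10 fail=0; on 'b' 0 → fail=10;  out ∅∪∅=∅
  n14('ee'): parent n13 fail=0; on 'e' 0 → fail=13;  out ∅∪∅=∅
  n5('caa'): parent n4 fail=0; on 'a' 0 → fail=0;  out {2}∪∅={2}
  n6('cae'): parent n4 fail=0; on 'e' 0 → fail=13;  out ∅∪∅=∅
  n12('bbd'): parent n11 fail=10; on 'd' 10→0 → fail=3;  out {4}∪{1}={1,4}
  n15('eec'): parent n14 fail=13; on 'c' 13→0 → fail=1;  out ∅∪∅=∅
  n7('caee'): parent n6 fail=13; on 'e' 13 → fail=14;  out ∅∪∅=∅
  n16('eeca'): parent n15 fail=1; on 'a' 1 → fail=4;  out {5}∪∅={5}
  n8('caeec'): parent n7 fail=14; on 'c' 14 → fail=15;  out ∅∪∅=∅
  n9('caeeca'): parent n8 fail=15; on 'a' 15 → fail=16;  out {3}∪{5}={3,5}

Scan:
pos 0 'c': at 1
pos 1 'a': at 4
pos 2 'e': at 6
pos 3 'e': at 7
pos 4 'c': at 8
pos 5 'a': at 9  → match P3@[0:5],P5@[2:5]
pos 6 'b': at 10 (fail-walked)
pos 7 'b': at 11
pos 8 'b': at 11 (fail-walked)
pos 9 'd': at 12  → match P1@[9:9],P4@[7:9]
pos 10 'a': at 0 (fail-walked)
pos 11 'a': at 0
pos 12 'b': at 10
pos 13 'b': at 11
pos 14 'd': at 12  → match P1@[14:14],P4@[12:14]
pos 15 'c': at 1 (fail-walked)
pos 16 'b': at 10 (fail-walked)
pos 17 'a': at 0 (fail-walked)
pos 18 'a': at 0
pos 19 'd': at 3  → match P1@[19:19]
pos 20 'c': at 1 (fail-walked)
pos 21 'a': at 4
pos 22 'e': at 6
pos 23 'e': at 7
pos 24 'c': at 8
pos 25 'a': at 9  → match P3@[20:25],P5@[22:25]
pos 26 'c': at 1 (fail-walked)
pos 27 'd': at 2  → match P0@[26:27],P1@[27:27]
pos 28 'c': at 1 (fail-walked)
pos 29 'a': at 4
pos 30 'e': at 6
pos 31 'e': at 7
pos 32 'c': at 8
pos 33 'a': at 9  → match P3@[28:33],P5@[30:33]
pos 34 'e': at 6 (fail-walked)
pos 35 'e': at 7
pos 36 'c': at 8
pos 37 'a': at 9  → match P3@[32:37],P5@[34:37]
pos 38 'd': at 3 (fail-walked)  → match P1@[38:38]
pos 39 'd': at 3 (fail-walked)  → match P1@[39:39]
pos 40 'a': at 0 (fail-walked)
pos 41 'e': at 13
pos 42 'c': at 1 (fail-walked)
pos 43 'a': at 4
pos 44 'a': at 5  → match P2@[42:44]
pos 45 'b': at 10 (fail-walked)
pos 46 'b': at 11

Matches: [[5,3],[5,5],[9,1],[9,4],[14,1],[14,4],[19,1],[25,3],[25,5],[27,0],[27,1],[33,3],[33,5],[37,3],[37,5],[38,1],[39,1],[44,2]]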